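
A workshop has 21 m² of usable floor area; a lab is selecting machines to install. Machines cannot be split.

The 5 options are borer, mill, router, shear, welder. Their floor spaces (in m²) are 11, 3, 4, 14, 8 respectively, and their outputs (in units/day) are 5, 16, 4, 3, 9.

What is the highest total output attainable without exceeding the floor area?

29

This is an integer program with binary decision variables.
Take mill, router, and welder: floor space 3 + 4 + 8 = 15 ≤ 21, output 16 + 4 + 9 = 29.
No other feasible combination does better.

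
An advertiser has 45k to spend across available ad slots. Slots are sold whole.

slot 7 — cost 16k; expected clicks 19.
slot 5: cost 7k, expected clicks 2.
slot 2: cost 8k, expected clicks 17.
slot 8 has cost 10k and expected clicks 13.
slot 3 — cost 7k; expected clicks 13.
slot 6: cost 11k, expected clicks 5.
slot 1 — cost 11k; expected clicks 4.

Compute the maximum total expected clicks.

62

Take slot 7, slot 2, slot 8, and slot 3: cost 16 + 8 + 10 + 7 = 41 ≤ 45, expected clicks 19 + 17 + 13 + 13 = 62.
No other feasible combination does better.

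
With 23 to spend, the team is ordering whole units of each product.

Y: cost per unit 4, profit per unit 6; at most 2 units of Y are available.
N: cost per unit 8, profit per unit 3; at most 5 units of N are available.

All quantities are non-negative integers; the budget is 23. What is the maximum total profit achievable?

15

Take 2×Y and 1×N: cost 16 ≤ 23, profit 2·6 + 1·3 = 15.
Y has the best ratio (6/4) and is taken to its limit of 2; remaining capacity is filled optimally with the others.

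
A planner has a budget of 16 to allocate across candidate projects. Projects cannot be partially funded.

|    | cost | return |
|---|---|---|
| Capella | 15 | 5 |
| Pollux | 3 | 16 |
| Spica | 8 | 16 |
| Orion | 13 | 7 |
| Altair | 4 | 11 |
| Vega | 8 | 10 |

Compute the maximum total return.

Pollux + Altair + Vega: cost 3 + 4 + 8 = 15 ≤ 16, return 16 + 11 + 10 = 37.
Pollux + Spica: cost 3 + 8 = 11 ≤ 16, return 16 + 16 = 32.
Pollux + Spica + Altair: cost 3 + 8 + 4 = 15 ≤ 16, return 16 + 16 + 11 = 43.
Best is Pollux, Spica, and Altair with total return 43.

43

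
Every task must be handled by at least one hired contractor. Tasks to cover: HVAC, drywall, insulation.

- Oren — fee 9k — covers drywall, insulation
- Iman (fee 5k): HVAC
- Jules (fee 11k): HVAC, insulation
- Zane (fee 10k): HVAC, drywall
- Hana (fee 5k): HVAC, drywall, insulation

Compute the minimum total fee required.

This is a weighted set-cover instance.
Hana alone covers HVAC, drywall, insulation — every task.
Total fee: 5.
No cover costs less than 5.

5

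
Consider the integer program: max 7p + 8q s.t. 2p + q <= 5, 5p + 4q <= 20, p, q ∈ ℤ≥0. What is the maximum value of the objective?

(p,q)=(0,5): 2·0+1·5=5≤5, 5·0+4·5=20≤20, objective 40.
(p,q)=(0,4): 2·0+1·4=4≤5, 5·0+4·4=16≤20, objective 32.
Maximum is 40 at (p,q)=(0,5).

40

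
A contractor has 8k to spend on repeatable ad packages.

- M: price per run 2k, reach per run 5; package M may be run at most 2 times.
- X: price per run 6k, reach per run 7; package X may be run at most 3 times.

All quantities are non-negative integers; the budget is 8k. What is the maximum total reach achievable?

12

This is a bounded integer knapsack.
Take 1×M and 1×X: price 8 ≤ 8, reach 1·5 + 1·7 = 12.
No other integer combination yields more.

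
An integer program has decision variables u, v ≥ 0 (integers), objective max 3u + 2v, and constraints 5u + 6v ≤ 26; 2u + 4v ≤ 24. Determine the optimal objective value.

Relaxing integrality, the LP optimum is 15.60 at (u,v) = (5.2, 0), which is not an integer point.
(u,v)=(5,0): 5·5+6·0=25≤26, 2·5+4·0=10≤24, objective 15.
(u,v)=(4,1): 5·4+6·1=26≤26, 2·4+4·1=12≤24, objective 14.
(u,v)=(4,0): 5·4+6·0=20≤26, 2·4+4·0=8≤24, objective 12.
The best lattice point is (5,0), giving 15.

15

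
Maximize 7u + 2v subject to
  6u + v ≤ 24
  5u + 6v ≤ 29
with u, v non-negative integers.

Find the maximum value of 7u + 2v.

28

Relaxing integrality, the LP optimum is 29.45 at (u,v) = (3.71, 1.74), which is not an integer point.
(u,v)=(4,0): 6·4+1·0=24≤24, 5·4+6·0=20≤29, objective 28.
(u,v)=(3,2): 6·3+1·2=20≤24, 5·3+6·2=27≤29, objective 25.
(u,v)=(3,1): 6·3+1·1=19≤24, 5·3+6·1=21≤29, objective 23.
(u,v)=(3,0): 6·3+1·0=18≤24, 5·3+6·0=15≤29, objective 21.
The best lattice point is (4,0), giving 28.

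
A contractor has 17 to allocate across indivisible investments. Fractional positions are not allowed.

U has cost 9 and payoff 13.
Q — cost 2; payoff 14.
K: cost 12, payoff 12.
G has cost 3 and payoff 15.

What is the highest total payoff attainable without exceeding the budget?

Q + K + G: cost 2 + 12 + 3 = 17 ≤ 17, payoff 14 + 12 + 15 = 41.
U + Q + G: cost 9 + 2 + 3 = 14 ≤ 17, payoff 13 + 14 + 15 = 42.
Q + G: cost 2 + 3 = 5 ≤ 17, payoff 14 + 15 = 29.
Best is U, Q, and G with total payoff 42.

42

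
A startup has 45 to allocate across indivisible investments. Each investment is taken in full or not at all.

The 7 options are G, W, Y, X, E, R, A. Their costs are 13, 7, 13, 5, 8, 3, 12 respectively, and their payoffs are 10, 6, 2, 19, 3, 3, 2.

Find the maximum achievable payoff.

41

Allowing fractional choices, the relaxed optimum would be about 42.5, but investments are indivisible.
G + W + X + E + R: cost 13 + 7 + 5 + 8 + 3 = 36 ≤ 45, payoff 10 + 6 + 19 + 3 + 3 = 41.
G + W + Y + X + R: cost 13 + 7 + 13 + 5 + 3 = 41 ≤ 45, payoff 10 + 6 + 2 + 19 + 3 = 40.
G + W + X + R + A: cost 13 + 7 + 5 + 3 + 12 = 40 ≤ 45, payoff 10 + 6 + 19 + 3 + 2 = 40.
Best is G, W, X, E, and R with total payoff 41.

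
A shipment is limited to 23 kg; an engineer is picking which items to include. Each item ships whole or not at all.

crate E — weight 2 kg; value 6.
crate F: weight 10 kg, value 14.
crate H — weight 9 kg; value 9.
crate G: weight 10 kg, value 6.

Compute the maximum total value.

29

This is an integer program with binary decision variables.
Allowing fractional choices, the relaxed optimum would be about 30.2, but items are indivisible.
crate E + crate F + crate G: weight 2 + 10 + 10 = 22 ≤ 23, value 6 + 14 + 6 = 26.
crate E + crate F + crate H: weight 2 + 10 + 9 = 21 ≤ 23, value 6 + 14 + 9 = 29.
Best is crate E, crate F, and crate H with total value 29.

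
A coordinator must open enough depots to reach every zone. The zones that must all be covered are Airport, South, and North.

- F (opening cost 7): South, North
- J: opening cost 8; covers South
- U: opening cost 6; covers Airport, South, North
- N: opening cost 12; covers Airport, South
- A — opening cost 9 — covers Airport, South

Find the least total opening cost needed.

6

U alone covers Airport, South, North — every zone.
Total opening cost: 6.
No cover costs less than 6.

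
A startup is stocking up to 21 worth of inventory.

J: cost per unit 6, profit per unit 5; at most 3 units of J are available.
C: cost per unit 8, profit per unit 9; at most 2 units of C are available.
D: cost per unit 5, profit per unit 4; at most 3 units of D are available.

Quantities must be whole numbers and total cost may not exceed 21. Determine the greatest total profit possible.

This is a bounded integer knapsack.
C has the best ratio (9/8); taking only C gives at most 2×9 = 18 (stopped by the cost limit).
Mixing does better — 2×C and 1×D: cost 21 ≤ 21, profit 2·9 + 1·4 = 22.

22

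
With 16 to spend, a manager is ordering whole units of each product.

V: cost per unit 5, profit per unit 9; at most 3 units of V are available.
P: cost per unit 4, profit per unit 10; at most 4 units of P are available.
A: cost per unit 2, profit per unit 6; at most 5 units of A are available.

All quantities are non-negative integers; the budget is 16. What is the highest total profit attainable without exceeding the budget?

44

A has the best ratio (6/2); taking only A gives at most 5×6 = 30 (stopped by the supply cap of 5).
Mixing does better — 2×P and 4×A: cost 16 ≤ 16, profit 2·10 + 4·6 = 44.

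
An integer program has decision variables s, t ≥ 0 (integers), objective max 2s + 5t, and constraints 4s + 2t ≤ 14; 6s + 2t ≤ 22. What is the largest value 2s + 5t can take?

(s,t)=(0,7): 4·0+2·7=14≤14, 6·0+2·7=14≤22, objective 35.
(s,t)=(0,6): 4·0+2·6=12≤14, 6·0+2·6=12≤22, objective 30.
No feasible integer point exceeds 35.

35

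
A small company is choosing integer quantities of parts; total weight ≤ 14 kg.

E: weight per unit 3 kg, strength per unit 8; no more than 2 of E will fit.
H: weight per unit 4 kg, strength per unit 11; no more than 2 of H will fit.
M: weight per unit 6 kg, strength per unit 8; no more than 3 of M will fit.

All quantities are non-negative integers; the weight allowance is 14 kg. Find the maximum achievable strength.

38

This is a bounded integer knapsack.
H has the best ratio (11/4); taking only H gives at most 2×11 = 22 (stopped by the supply cap of 2).
Mixing does better — 2×E and 2×H: weight 14 ≤ 14, strength 2·8 + 2·11 = 38.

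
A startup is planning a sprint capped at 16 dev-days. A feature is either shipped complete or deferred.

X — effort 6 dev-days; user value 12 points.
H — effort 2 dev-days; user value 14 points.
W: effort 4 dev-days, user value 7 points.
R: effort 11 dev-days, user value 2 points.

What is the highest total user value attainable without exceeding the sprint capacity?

Allowing fractional choices, the relaxed optimum would be about 33.7, but features are indivisible.
X + H + W: effort 6 + 2 + 4 = 12 ≤ 16, user value 12 + 14 + 7 = 33.
H + W: effort 2 + 4 = 6 ≤ 16, user value 14 + 7 = 21.
X + H: effort 6 + 2 = 8 ≤ 16, user value 12 + 14 = 26.
Best is X, H, and W with total user value 33.

33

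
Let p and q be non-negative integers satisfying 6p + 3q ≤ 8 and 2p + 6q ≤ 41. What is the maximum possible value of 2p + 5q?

(p,q)=(0,2): 6·0+3·2=6≤8, 2·0+6·2=12≤41, objective 10.
(p,q)=(0,1): 6·0+3·1=3≤8, 2·0+6·1=6≤41, objective 5.
No feasible integer point exceeds 10.

10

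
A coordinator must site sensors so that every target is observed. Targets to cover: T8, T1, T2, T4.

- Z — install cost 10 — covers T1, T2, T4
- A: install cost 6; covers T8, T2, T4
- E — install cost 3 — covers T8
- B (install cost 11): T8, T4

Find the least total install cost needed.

13

The greedy cost-per-new-target heuristic would pick A and Z for 16, but a cheaper cover exists.
Choose Z and E: together they cover T8, T1, T2, T4 — every target.
Total install cost: 10 + 3 = 13.
No cover costs less than 13.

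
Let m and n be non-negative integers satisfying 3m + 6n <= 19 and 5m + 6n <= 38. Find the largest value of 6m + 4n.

36

Relaxing integrality, the LP optimum is 38.00 at (m,n) = (6.33, 0), which is not an integer point.
(m,n)=(6,0): 3·6+6·0=18≤19, 5·6+6·0=30≤38, objective 36.
(m,n)=(5,0): 3·5+6·0=15≤19, 5·5+6·0=25≤38, objective 30.
No feasible integer point exceeds 36.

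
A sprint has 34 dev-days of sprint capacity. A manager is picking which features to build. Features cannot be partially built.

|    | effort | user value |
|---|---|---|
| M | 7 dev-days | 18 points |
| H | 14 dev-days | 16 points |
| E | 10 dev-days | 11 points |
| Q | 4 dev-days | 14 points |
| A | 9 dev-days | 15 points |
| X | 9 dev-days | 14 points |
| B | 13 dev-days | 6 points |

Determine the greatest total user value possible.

M + Q + A + X: effort 7 + 4 + 9 + 9 = 29 ≤ 34, user value 18 + 14 + 15 + 14 = 61.
M + H + Q + A: effort 7 + 14 + 4 + 9 = 34 ≤ 34, user value 18 + 16 + 14 + 15 = 63.
M + H + Q + X: effort 7 + 14 + 4 + 9 = 34 ≤ 34, user value 18 + 16 + 14 + 14 = 62.
Best is M, H, Q, and A with total user value 63.

63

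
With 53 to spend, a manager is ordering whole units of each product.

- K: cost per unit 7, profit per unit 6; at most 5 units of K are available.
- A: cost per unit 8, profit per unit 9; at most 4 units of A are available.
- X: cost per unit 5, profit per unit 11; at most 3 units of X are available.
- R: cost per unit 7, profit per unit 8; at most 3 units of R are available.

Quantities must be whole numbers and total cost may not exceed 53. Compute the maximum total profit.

This is a bounded integer knapsack.
X has the best ratio (11/5); taking only X gives at most 3×11 = 33 (stopped by the supply cap of 3).
Mixing does better — 3×A, 3×X, and 2×R: cost 53 ≤ 53, profit 3·9 + 3·11 + 2·8 = 76.

76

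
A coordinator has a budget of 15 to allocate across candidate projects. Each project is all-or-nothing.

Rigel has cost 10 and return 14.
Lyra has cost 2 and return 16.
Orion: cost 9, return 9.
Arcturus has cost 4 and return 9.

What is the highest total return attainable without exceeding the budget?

Lyra + Orion + Arcturus: cost 2 + 9 + 4 = 15 ≤ 15, return 16 + 9 + 9 = 34.
Rigel + Lyra: cost 10 + 2 = 12 ≤ 15, return 14 + 16 = 30.
Lyra + Arcturus: cost 2 + 4 = 6 ≤ 15, return 16 + 9 = 25.
Best is Lyra, Orion, and Arcturus with total return 34.

34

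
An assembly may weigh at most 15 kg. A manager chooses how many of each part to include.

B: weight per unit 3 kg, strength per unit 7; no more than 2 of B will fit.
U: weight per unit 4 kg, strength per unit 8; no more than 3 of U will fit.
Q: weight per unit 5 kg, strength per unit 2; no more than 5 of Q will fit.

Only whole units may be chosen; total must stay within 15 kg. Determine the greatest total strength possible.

31

2×B and 2×U: weight 14 ≤ 15, strength 2·7 + 2·8 = 30.
1×B and 3×U: weight 15 ≤ 15, strength 1·7 + 3·8 = 31.
Best is 31.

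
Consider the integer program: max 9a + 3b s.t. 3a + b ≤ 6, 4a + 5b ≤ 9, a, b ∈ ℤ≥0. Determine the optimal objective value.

18

(a,b)=(2,0) is feasible, giving 18.
(a,b)=(1,1) is feasible, giving 12.
(a,b)=(1,0) is feasible, giving 9.
The best lattice point is (2,0), giving 18.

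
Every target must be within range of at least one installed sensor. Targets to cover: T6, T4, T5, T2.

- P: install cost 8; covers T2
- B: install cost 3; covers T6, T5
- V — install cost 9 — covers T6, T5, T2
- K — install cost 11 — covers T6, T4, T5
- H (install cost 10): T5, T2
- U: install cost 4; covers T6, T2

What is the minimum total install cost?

15

The greedy cost-per-new-target heuristic would pick B, U, and K for 18, but a cheaper cover exists.
Choose K and U: together they cover T6, T4, T5, T2 — every target.
Total install cost: 11 + 4 = 15.
No cover costs less than 15.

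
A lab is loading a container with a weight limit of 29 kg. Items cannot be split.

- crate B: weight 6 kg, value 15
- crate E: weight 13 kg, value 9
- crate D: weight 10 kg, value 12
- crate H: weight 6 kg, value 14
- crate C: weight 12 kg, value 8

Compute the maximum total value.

crate B + crate E + crate H: weight 6 + 13 + 6 = 25 ≤ 29, value 15 + 9 + 14 = 38.
crate B + crate D + crate H: weight 6 + 10 + 6 = 22 ≤ 29, value 15 + 12 + 14 = 41.
crate B + crate H + crate C: weight 6 + 6 + 12 = 24 ≤ 29, value 15 + 14 + 8 = 37.
Best is crate B, crate D, and crate H with total value 41.

41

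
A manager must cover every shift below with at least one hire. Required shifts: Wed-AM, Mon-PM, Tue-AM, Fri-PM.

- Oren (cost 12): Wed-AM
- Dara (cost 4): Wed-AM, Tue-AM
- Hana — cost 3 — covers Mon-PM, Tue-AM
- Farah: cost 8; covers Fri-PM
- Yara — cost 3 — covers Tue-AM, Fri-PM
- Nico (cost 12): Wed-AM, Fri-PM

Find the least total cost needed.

10

This is a weighted set-cover instance.
Choose Dara, Hana, and Yara: together they cover Wed-AM, Mon-PM, Tue-AM, Fri-PM — every shift.
Total cost: 4 + 3 + 3 = 10.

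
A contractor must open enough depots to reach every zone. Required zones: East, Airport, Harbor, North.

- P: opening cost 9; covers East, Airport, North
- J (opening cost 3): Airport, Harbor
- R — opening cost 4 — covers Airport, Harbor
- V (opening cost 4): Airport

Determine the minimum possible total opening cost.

12

This is an integer covering problem.
Choose P and J: together they cover East, Airport, Harbor, North — every zone.
Total opening cost: 9 + 3 = 12.
No cover costs less than 12.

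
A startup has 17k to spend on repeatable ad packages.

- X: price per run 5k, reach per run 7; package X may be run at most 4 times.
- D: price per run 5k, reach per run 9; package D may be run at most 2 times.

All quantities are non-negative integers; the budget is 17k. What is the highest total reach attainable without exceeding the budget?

This is a bounded integer knapsack.
D has the best ratio (9/5); taking only D gives at most 2×9 = 18 (stopped by the supply cap of 2).
Mixing does better — 1×X and 2×D: price 15 ≤ 17, reach 1·7 + 2·9 = 25.

25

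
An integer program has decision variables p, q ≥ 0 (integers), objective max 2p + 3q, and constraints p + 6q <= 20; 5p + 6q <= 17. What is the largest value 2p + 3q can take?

Relaxing integrality, the LP optimum is 8.50 at (p,q) = (0, 2.83), which is not an integer point.
(p,q)=(1,2): 1·1+6·2=13≤20, 5·1+6·2=17≤17, objective 8.
(p,q)=(2,1): 1·2+6·1=8≤20, 5·2+6·1=16≤17, objective 7.
Maximum is 8 at (p,q)=(1,2).

8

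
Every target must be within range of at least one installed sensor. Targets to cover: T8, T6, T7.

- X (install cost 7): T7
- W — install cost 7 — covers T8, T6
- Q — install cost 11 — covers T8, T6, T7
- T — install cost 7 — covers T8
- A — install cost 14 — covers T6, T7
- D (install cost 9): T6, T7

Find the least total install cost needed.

This is a weighted set-cover instance.
Q alone covers T8, T6, T7 — every target.
Total install cost: 11.

11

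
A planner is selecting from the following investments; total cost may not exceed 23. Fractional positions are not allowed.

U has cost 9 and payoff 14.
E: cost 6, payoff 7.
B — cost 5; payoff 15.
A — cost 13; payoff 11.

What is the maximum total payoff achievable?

Take U, E, and B: cost 9 + 6 + 5 = 20 ≤ 23, payoff 14 + 7 + 15 = 36.
No other feasible combination does better.

36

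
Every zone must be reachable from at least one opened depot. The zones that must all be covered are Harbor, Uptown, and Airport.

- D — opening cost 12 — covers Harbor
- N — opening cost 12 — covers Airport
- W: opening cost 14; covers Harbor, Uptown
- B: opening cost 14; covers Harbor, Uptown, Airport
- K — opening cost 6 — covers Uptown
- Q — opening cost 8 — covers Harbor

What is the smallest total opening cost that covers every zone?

B alone covers Harbor, Uptown, Airport — every zone.
Total opening cost: 14.
No cover costs less than 14.

14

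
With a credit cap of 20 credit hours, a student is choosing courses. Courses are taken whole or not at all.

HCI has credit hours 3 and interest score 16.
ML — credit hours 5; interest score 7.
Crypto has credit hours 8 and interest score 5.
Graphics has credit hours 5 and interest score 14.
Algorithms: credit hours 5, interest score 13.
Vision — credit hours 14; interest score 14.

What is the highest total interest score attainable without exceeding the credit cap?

50

Allowing fractional choices, the relaxed optimum would be about 52.0, but courses are indivisible.
HCI + ML + Graphics: credit hours 3 + 5 + 5 = 13 ≤ 20, interest score 16 + 7 + 14 = 37.
HCI + ML + Graphics + Algorithms: credit hours 3 + 5 + 5 + 5 = 18 ≤ 20, interest score 16 + 7 + 14 + 13 = 50.
HCI + Graphics + Algorithms: credit hours 3 + 5 + 5 = 13 ≤ 20, interest score 16 + 14 + 13 = 43.
Best is HCI, ML, Graphics, and Algorithms with total interest score 50.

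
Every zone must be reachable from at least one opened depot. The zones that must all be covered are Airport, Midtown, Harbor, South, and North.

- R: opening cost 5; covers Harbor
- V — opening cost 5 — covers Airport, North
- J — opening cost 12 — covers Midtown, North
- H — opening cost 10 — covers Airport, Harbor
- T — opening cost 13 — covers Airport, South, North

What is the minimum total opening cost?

30

The greedy cost-per-new-zone heuristic would pick V, R, J, and T for 35, but a cheaper cover exists.
Choose R, J, and T: together they cover Airport, Midtown, Harbor, South, North — every zone.
Total opening cost: 5 + 12 + 13 = 30.
No cover costs less than 30.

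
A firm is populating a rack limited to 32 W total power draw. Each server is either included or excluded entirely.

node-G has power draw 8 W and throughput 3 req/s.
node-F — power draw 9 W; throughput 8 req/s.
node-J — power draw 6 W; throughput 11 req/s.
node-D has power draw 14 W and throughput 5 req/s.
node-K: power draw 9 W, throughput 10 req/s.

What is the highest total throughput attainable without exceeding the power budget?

32

node-F + node-J + node-K: power draw 9 + 6 + 9 = 24 ≤ 32, throughput 8 + 11 + 10 = 29.
node-J + node-D + node-K: power draw 6 + 14 + 9 = 29 ≤ 32, throughput 11 + 5 + 10 = 26.
node-G + node-F + node-J + node-K: power draw 8 + 9 + 6 + 9 = 32 ≤ 32, throughput 3 + 8 + 11 + 10 = 32.
Best is node-G, node-F, node-J, and node-K with total throughput 32.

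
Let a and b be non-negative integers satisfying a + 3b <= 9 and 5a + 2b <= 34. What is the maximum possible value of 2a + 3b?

Relaxing integrality, the LP optimum is 15.46 at (a,b) = (6.46, 0.846), which is not an integer point.
(a,b)=(6,1): 1·6+3·1=9≤9, 5·6+2·1=32≤34, objective 15.
(a,b)=(5,1): 1·5+3·1=8≤9, 5·5+2·1=27≤34, objective 13.
(a,b)=(6,0): 1·6+3·0=6≤9, 5·6+2·0=30≤34, objective 12.
No feasible integer point exceeds 15.

15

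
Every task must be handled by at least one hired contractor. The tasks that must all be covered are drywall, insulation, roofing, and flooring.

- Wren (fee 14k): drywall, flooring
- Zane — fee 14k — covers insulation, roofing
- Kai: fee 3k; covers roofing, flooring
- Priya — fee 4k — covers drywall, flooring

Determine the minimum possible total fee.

18

The greedy cost-per-new-task heuristic would pick Kai, Priya, and Zane for 21, but a cheaper cover exists.
Choose Zane and Priya: together they cover drywall, insulation, roofing, flooring — every task.
Total fee: 14 + 4 = 18.
No cover costs less than 18.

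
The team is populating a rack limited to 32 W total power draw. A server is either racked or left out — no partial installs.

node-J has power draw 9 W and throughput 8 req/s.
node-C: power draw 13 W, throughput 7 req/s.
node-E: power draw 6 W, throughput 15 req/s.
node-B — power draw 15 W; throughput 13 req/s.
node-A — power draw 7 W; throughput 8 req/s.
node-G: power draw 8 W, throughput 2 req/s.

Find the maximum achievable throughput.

node-J + node-E + node-B: power draw 9 + 6 + 15 = 30 ≤ 32, throughput 8 + 15 + 13 = 36.
node-J + node-E + node-A + node-G: power draw 9 + 6 + 7 + 8 = 30 ≤ 32, throughput 8 + 15 + 8 + 2 = 33.
node-E + node-B + node-A: power draw 6 + 15 + 7 = 28 ≤ 32, throughput 15 + 13 + 8 = 36.
The maximum throughput is 36; one optimal choice is node-E, node-B, and node-A.

36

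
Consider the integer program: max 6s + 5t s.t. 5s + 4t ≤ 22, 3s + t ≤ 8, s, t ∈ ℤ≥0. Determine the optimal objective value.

26

Relaxing integrality, the LP optimum is 27.50 at (s,t) = (0, 5.5), which is not an integer point.
(s,t)=(1,4): 5·1+4·4=21≤22, 3·1+1·4=7≤8, objective 26.
(s,t)=(0,5): 5·0+4·5=20≤22, 3·0+1·5=5≤8, objective 25.
(s,t)=(1,3): 5·1+4·3=17≤22, 3·1+1·3=6≤8, objective 21.
(s,t)=(0,4): 5·0+4·4=16≤22, 3·0+1·4=4≤8, objective 20.
Maximum is 26 at (s,t)=(1,4).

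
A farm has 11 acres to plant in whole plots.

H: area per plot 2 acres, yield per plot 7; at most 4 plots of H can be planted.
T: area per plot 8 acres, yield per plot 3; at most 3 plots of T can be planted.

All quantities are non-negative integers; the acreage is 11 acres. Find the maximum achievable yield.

Take 4×H: area 8 ≤ 11, yield 4·7 = 28.
H has the best ratio (7/2) and is taken to its limit of 4; remaining capacity is filled optimally with the others.

28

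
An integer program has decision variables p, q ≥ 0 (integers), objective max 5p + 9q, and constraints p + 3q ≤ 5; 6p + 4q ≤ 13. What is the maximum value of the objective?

(p,q)=(1,1) is feasible, giving 14.
(p,q)=(2,0) is feasible, giving 10.
The best lattice point is (1,1), giving 14.

14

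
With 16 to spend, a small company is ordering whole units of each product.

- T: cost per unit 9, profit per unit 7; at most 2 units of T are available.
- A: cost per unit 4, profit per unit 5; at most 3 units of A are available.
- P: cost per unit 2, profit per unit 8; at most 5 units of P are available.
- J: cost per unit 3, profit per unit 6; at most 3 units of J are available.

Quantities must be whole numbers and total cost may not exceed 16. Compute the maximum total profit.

P has the best ratio (8/2); taking only P gives at most 5×8 = 40 (stopped by the supply cap of 5).
Mixing does better — 5×P and 2×J: cost 16 ≤ 16, profit 5·8 + 2·6 = 52.

52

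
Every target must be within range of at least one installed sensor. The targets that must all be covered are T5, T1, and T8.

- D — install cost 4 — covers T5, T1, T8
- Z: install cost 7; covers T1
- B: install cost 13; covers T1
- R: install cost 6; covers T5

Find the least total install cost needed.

This is an integer covering problem.
D alone covers T5, T1, T8 — every target.
Total install cost: 4.
No cover costs less than 4.

4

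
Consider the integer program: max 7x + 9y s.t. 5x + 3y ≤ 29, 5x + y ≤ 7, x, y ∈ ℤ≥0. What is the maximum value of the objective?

(x,y)=(0,7): 5·0+3·7=21≤29, 5·0+1·7=7≤7, objective 63.
(x,y)=(0,6): 5·0+3·6=18≤29, 5·0+1·6=6≤7, objective 54.
Maximum is 63 at (x,y)=(0,7).

63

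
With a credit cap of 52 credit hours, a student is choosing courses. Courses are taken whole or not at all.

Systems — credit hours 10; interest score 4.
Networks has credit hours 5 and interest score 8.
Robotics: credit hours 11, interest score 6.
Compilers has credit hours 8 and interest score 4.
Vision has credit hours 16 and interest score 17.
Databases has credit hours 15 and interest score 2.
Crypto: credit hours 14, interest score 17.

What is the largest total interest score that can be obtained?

48

Systems + Networks + Vision + Crypto: credit hours 10 + 5 + 16 + 14 = 45 ≤ 52, interest score 4 + 8 + 17 + 17 = 46.
Networks + Compilers + Vision + Crypto: credit hours 5 + 8 + 16 + 14 = 43 ≤ 52, interest score 8 + 4 + 17 + 17 = 46.
Networks + Robotics + Vision + Crypto: credit hours 5 + 11 + 16 + 14 = 46 ≤ 52, interest score 8 + 6 + 17 + 17 = 48.
Best is Networks, Robotics, Vision, and Crypto with total interest score 48.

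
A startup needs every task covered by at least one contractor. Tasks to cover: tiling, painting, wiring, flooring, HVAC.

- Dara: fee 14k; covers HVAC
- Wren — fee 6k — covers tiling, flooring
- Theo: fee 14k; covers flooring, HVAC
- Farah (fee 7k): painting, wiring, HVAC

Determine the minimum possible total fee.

Choose Wren and Farah: together they cover tiling, painting, wiring, flooring, HVAC — every task.
Total fee: 6 + 7 = 13.
No cover costs less than 13.

13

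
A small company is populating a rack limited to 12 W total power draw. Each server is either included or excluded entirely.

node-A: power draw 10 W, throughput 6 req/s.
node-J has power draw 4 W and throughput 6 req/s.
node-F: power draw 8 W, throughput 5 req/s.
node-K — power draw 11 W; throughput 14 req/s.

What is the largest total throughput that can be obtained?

Allowing fractional choices, the relaxed optimum would be about 16.2, but servers are indivisible.
node-K: power draw 11 ≤ 12, throughput 14.
node-J + node-F: power draw 4 + 8 = 12 ≤ 12, throughput 6 + 5 = 11.
node-J: power draw 4 ≤ 12, throughput 6.
Best is node-K with total throughput 14.

14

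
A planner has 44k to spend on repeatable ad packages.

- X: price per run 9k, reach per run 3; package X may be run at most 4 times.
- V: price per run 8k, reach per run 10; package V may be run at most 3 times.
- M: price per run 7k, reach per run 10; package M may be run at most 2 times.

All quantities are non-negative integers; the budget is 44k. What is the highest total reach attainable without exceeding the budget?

50

M has the best ratio (10/7); taking only M gives at most 2×10 = 20 (stopped by the supply cap of 2).
Mixing does better — 3×V and 2×M: price 38 ≤ 44, reach 3·10 + 2·10 = 50.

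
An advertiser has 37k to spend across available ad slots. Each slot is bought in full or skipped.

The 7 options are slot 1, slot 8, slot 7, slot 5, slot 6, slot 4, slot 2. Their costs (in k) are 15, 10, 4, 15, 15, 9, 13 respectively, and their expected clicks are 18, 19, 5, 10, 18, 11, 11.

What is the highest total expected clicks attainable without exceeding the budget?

Allowing fractional choices, the relaxed optimum would be about 51.8, but ad slots are indivisible.
slot 8 + slot 6 + slot 4: cost 10 + 15 + 9 = 34 ≤ 37, expected clicks 19 + 18 + 11 = 48.
slot 8 + slot 7 + slot 4 + slot 2: cost 10 + 4 + 9 + 13 = 36 ≤ 37, expected clicks 19 + 5 + 11 + 11 = 46.
slot 1 + slot 8 + slot 4: cost 15 + 10 + 9 = 34 ≤ 37, expected clicks 18 + 19 + 11 = 48.
The maximum expected clicks is 48; one optimal choice is slot 1, slot 8, and slot 4.

48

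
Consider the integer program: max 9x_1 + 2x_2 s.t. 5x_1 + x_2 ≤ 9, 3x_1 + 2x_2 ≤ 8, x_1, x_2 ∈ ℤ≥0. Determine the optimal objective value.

(x_1,x_2)=(1,2): 5·1+1·2=7≤9, 3·1+2·2=7≤8, objective 13.
(x_1,x_2)=(1,1): 5·1+1·1=6≤9, 3·1+2·1=5≤8, objective 11.
No feasible integer point exceeds 13.

13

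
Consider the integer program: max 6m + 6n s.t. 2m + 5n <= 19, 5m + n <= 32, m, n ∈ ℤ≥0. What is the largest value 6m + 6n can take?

42

Relaxing integrality, the LP optimum is 44.87 at (m,n) = (6.13, 1.35), which is not an integer point.
(m,n)=(6,1): 2·6+5·1=17≤19, 5·6+1·1=31≤32, objective 42.
(m,n)=(5,1): 2·5+5·1=15≤19, 5·5+1·1=26≤32, objective 36.
The best lattice point is (6,1), giving 42.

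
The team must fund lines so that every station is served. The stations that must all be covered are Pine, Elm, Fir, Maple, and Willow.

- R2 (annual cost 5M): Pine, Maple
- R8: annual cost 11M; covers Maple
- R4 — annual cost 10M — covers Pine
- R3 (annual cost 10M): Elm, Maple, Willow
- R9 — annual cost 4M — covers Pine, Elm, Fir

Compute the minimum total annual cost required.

14

Choose R3 and R9: together they cover Pine, Elm, Fir, Maple, Willow — every station.
Total annual cost: 10 + 4 = 14.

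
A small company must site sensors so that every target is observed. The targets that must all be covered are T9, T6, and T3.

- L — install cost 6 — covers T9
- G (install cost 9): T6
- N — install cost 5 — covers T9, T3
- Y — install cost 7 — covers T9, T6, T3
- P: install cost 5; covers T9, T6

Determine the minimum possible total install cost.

7

This is a weighted set-cover instance.
Y alone covers T9, T6, T3 — every target.
Total install cost: 7.
No cover costs less than 7.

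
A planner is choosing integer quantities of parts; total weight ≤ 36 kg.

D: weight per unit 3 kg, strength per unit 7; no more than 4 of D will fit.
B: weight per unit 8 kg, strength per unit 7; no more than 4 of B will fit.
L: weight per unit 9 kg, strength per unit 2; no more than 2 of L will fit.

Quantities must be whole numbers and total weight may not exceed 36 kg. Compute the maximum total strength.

D has the best ratio (7/3); taking only D gives at most 4×7 = 28 (stopped by the supply cap of 4).
Mixing does better — 4×D and 3×B: weight 36 ≤ 36, strength 4·7 + 3·7 = 49.

49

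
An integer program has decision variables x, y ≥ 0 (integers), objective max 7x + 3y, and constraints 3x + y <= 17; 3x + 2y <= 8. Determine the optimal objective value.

17

(x,y)=(2,1): 3·2+1·1=7≤17, 3·2+2·1=8≤8, objective 17.
(x,y)=(2,0): 3·2+1·0=6≤17, 3·2+2·0=6≤8, objective 14.
No feasible integer point exceeds 17.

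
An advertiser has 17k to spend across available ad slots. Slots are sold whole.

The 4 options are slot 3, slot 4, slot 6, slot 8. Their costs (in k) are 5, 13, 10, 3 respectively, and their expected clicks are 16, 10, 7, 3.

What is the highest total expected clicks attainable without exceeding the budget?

This is an integer program with binary decision variables.
slot 3 + slot 8: cost 5 + 3 = 8 ≤ 17, expected clicks 16 + 3 = 19.
slot 3: cost 5 ≤ 17, expected clicks 16.
slot 3 + slot 6: cost 5 + 10 = 15 ≤ 17, expected clicks 16 + 7 = 23.
Best is slot 3 and slot 6 with total expected clicks 23.

23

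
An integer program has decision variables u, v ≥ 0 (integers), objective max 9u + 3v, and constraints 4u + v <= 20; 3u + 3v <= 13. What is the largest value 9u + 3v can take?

(u,v)=(4,0): 4·4+1·0=16≤20, 3·4+3·0=12≤13, objective 36.
(u,v)=(3,1): 4·3+1·1=13≤20, 3·3+3·1=12≤13, objective 30.
Maximum is 36 at (u,v)=(4,0).

36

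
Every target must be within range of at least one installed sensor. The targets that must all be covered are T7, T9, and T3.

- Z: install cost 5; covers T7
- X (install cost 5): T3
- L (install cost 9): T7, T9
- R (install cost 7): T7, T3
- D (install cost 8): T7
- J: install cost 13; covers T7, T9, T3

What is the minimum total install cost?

13

The greedy cost-per-new-target heuristic would pick R and L for 16, but a cheaper cover exists.
J alone covers T7, T9, T3 — every target.
Total install cost: 13.
No cover costs less than 13.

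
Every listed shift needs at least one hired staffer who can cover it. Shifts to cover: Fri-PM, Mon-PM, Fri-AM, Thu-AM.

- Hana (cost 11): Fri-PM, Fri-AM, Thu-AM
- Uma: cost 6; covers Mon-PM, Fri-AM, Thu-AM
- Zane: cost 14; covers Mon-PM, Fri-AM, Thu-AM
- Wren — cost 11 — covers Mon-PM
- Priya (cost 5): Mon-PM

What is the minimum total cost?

16

Choose Hana and Priya: together they cover Fri-PM, Mon-PM, Fri-AM, Thu-AM — every shift.
Total cost: 11 + 5 = 16.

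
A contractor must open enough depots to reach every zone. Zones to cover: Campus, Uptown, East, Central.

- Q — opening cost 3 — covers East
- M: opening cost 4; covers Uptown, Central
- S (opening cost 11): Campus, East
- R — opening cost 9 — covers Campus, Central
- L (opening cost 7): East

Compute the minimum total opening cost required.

15

The greedy cost-per-new-zone heuristic would pick M, Q, and R for 16, but a cheaper cover exists.
Choose M and S: together they cover Campus, Uptown, East, Central — every zone.
Total opening cost: 4 + 11 = 15.
No cover costs less than 15.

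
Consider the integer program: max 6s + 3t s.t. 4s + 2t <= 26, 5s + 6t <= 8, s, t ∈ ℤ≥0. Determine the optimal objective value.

(s,t)=(1,0): 4·1+2·0=4≤26, 5·1+6·0=5≤8, objective 6.
(s,t)=(0,1): 4·0+2·1=2≤26, 5·0+6·1=6≤8, objective 3.
No feasible integer point exceeds 6.

6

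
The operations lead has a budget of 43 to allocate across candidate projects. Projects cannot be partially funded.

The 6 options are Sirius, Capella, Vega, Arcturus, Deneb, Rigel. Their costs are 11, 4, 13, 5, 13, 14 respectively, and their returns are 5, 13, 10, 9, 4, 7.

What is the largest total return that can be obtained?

Allowing fractional choices, the relaxed optimum would be about 42.2, but projects are indivisible.
Capella + Vega + Arcturus + Rigel: cost 4 + 13 + 5 + 14 = 36 ≤ 43, return 13 + 10 + 9 + 7 = 39.
Sirius + Capella + Vega + Arcturus: cost 11 + 4 + 13 + 5 = 33 ≤ 43, return 5 + 13 + 10 + 9 = 37.
Best is Capella, Vega, Arcturus, and Rigel with total return 39.

39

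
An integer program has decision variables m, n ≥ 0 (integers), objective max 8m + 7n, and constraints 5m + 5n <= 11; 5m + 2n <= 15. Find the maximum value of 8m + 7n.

16

(m,n)=(2,0): 5·2+5·0=10≤11, 5·2+2·0=10≤15, objective 16.
(m,n)=(1,1): 5·1+5·1=10≤11, 5·1+2·1=7≤15, objective 15.
(m,n)=(1,0): 5·1+5·0=5≤11, 5·1+2·0=5≤15, objective 8.
The best lattice point is (2,0), giving 16.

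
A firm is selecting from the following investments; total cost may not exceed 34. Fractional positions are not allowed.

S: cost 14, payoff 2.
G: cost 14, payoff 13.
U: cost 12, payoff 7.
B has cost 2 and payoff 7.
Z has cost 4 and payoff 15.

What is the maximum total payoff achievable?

Treat it as a binary knapsack problem.
Take G, U, B, and Z: cost 14 + 12 + 2 + 4 = 32 ≤ 34, payoff 13 + 7 + 7 + 15 = 42.
No other feasible combination does better.

42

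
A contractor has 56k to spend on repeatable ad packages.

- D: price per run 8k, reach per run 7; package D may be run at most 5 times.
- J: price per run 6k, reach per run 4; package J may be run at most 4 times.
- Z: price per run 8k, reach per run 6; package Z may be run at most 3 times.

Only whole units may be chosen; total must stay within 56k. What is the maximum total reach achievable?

47

This is a bounded integer knapsack.
5×D and 2×Z: price 56 ≤ 56, reach 5·7 + 2·6 = 47.
4×D and 3×Z: price 56 ≤ 56, reach 4·7 + 3·6 = 46.
Best is 47.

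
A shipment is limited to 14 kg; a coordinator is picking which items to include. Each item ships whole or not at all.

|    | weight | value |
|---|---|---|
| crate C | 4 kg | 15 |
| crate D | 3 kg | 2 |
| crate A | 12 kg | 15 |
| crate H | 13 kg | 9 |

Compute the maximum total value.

17

This is an integer program with binary decision variables.
Take crate C and crate D: weight 4 + 3 = 7 ≤ 14, value 15 + 2 = 17.
No other feasible combination does better.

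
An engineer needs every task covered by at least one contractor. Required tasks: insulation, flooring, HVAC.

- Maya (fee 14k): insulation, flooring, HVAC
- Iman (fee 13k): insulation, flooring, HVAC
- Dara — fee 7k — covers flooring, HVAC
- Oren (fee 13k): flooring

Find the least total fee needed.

The greedy cost-per-new-task heuristic would pick Dara and Iman for 20, but a cheaper cover exists.
Iman alone covers insulation, flooring, HVAC — every task.
Total fee: 13.
No cover costs less than 13.

13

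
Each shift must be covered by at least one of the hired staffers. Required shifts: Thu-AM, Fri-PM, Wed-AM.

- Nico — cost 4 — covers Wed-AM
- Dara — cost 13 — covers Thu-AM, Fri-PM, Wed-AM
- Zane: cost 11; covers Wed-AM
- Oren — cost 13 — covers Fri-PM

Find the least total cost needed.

13

The greedy cost-per-new-shift heuristic would pick Nico and Dara for 17, but a cheaper cover exists.
Dara alone covers Thu-AM, Fri-PM, Wed-AM — every shift.
Total cost: 13.
No cover costs less than 13.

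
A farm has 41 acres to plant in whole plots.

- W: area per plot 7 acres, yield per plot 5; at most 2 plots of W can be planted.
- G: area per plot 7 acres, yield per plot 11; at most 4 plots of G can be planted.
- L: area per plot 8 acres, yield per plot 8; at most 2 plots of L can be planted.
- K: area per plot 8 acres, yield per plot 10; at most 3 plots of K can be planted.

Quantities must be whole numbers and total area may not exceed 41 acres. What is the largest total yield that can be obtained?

This is a bounded integer knapsack.
Take 4×G and 1×K: area 36 ≤ 41, yield 4·11 + 1·10 = 54.
G has the best ratio (11/7) and is taken to its limit of 4; remaining capacity is filled optimally with the others.

54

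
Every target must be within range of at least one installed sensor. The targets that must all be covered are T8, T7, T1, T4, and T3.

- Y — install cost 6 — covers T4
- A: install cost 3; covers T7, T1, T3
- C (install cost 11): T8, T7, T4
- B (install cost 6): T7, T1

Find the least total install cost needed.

This is a weighted set-cover instance.
Choose A and C: together they cover T8, T7, T1, T4, T3 — every target.
Total install cost: 3 + 11 = 14.
No cover costs less than 14.

14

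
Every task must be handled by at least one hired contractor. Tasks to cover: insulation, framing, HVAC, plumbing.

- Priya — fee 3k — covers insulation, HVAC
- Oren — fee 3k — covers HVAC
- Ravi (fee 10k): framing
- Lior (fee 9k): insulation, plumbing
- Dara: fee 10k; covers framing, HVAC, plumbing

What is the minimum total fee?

Choose Priya and Dara: together they cover insulation, framing, HVAC, plumbing — every task.
Total fee: 3 + 10 = 13.

13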